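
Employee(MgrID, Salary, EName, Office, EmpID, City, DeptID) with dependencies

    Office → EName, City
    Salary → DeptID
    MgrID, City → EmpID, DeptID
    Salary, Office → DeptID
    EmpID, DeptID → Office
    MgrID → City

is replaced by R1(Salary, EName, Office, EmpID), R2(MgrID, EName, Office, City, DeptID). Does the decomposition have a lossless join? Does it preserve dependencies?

lossy and not dependency-preserving

Lossless test: (EName, Office)⁺ = {EName, Office, City}, which is a superkey of neither fragment — lossy.
Dependency preservation: the restricted closure of {Salary} across the fragments never reaches {DeptID}, so Salary → DeptID cannot be enforced without a join — not preserved.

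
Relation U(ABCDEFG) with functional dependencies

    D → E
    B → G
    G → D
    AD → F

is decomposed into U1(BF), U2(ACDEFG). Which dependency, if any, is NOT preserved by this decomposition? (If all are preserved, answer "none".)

Check B → G: no single fragment contains all of {BG}, and the restricted closure of {B} across the fragments never reaches {G}.
D → E is preserved.
G → D is preserved.
AD → F is preserved.

B → G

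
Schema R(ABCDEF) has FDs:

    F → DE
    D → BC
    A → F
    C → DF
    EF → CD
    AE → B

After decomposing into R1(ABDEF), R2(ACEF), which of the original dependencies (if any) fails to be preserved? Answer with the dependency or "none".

none

F → DE lies within R1.
D → BC: restricted closure across fragments reaches BC.
A → F lies within R1.
C → DF: restricted closure across fragments reaches DF.
EF → CD: restricted closure across fragments reaches CD.
AE → B lies within R1.
Every dependency is enforceable on the fragments, so the decomposition is dependency-preserving.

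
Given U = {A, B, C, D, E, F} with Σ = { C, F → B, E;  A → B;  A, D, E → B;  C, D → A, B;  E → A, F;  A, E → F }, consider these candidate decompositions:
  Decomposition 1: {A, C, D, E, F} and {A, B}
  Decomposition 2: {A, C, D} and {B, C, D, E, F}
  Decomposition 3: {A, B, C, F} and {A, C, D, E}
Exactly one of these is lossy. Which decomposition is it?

Decomposition 1: common = {A}, closure = {A, B} → lossless.
Decomposition 2: common = {C, D}, closure = {A, B, C, D} → lossless.
Decomposition 3: common = {A, C}, closure = {A, B, C} → lossy.

Decomposition 3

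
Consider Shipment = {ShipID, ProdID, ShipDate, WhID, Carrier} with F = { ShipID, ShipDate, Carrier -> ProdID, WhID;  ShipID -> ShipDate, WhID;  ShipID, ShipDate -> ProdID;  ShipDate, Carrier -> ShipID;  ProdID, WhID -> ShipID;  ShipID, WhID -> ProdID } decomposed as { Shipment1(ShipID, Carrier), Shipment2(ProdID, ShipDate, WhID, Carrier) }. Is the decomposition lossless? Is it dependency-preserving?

lossy and not dependency-preserving

Lossless test: (Carrier)⁺ = {Carrier}, which is a superkey of neither fragment — lossy.
Dependency preservation: the restricted closure of {ShipID} across the fragments never reaches {ShipDate, WhID}, so ShipID → ShipDate, WhID cannot be enforced without a join — not preserved.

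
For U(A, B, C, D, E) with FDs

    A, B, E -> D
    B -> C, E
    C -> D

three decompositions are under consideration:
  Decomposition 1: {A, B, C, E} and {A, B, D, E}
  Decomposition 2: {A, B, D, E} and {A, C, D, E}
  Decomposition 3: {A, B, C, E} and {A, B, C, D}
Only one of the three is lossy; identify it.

Decomposition 1: common = {A, B, E}, closure = {A, B, C, D, E} → lossless.
Decomposition 2: common = {A, D, E}, closure = {A, D, E} → lossy.
Decomposition 3: common = {A, B, C}, closure = {A, B, C, D, E} → lossless.

Decomposition 2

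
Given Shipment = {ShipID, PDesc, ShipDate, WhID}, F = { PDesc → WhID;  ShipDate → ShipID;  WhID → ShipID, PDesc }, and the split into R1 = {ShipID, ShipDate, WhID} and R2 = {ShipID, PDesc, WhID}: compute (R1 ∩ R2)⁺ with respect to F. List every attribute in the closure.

ShipID, PDesc, WhID

R1 ∩ R2 = {ShipID, WhID}.
WhID → ShipID, PDesc applies, adding PDesc
Closure: {ShipID, PDesc, WhID}.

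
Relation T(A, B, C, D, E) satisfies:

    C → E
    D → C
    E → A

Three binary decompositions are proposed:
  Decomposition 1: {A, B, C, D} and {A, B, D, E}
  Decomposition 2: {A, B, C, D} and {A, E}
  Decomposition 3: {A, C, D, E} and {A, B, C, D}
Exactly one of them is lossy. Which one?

Decomposition 2

Decomposition 1: common = {A, B, D}, closure = {A, B, C, D, E} → lossless.
Decomposition 2: common = {A}, closure = {A} → lossy.
Decomposition 3: common = {A, C, D}, closure = {A, C, D, E} → lossless.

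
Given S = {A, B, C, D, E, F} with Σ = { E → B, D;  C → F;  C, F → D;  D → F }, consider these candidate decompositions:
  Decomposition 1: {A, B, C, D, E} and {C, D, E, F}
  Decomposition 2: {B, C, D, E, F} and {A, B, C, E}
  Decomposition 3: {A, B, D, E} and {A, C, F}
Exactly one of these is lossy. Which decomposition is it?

Decomposition 1: common = {C, D, E}, closure = {B, C, D, E, F} → lossless.
Decomposition 2: common = {B, C, E}, closure = {B, C, D, E, F} → lossless.
Decomposition 3: common = {A}, closure = {A} → lossy.

Decomposition 3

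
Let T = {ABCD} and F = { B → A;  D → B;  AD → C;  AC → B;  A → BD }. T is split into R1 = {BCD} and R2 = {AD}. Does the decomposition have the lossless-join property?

Common attributes: R1 ∩ R2 = {D}.
Closure of {D}: D → B applies, adding B; B → A applies, adding A; AD → C applies, adding C. So (D)⁺ = {ABCD}.
This closure contains every attribute of R1, so R1 ∩ R2 → R1. The join is lossless.

Yes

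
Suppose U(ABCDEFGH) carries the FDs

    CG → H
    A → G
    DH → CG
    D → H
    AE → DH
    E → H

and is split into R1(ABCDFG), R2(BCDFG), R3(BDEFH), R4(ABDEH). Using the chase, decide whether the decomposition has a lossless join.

No

Chase test. Columns are ABCDEFGH; row i has aⱼ where attribute j ∈ Ri, else bᵢⱼ.
Initial tableau (one row per fragment):
  row 1: a1 a2 a3 a4 b15 a6 a7 b18
  row 2: b21 a2 a3 a4 b25 a6 a7 b28
  row 3: b31 a2 b33 a4 a5 a6 b37 a8
  row 4: a1 a2 b43 a4 a5 b46 b47 a8
Rows 1 and 2 agree on CG; apply CG→H and equate their H entries.
Rows 1 and 4 agree on A; apply A→G and equate their G entries.
Rows 3 and 4 agree on DH; apply DH→CG and equate their CG entries.
Rows 1 and 3 agree on D; apply D→H and equate their H entries.
Rows 1 and 3 agree on DH; apply DH→CG and equate their CG entries.
No row becomes fully distinguished — the join is lossy.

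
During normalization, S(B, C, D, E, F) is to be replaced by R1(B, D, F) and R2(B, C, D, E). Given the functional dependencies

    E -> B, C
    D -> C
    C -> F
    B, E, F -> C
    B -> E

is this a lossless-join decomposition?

Yes

Common attributes: R1 ∩ R2 = {B, D}.
Closure of {B, D}: D → C applies, adding C; C → F applies, adding F; B → E applies, adding E. So (B, D)⁺ = {B, C, D, E, F}.
This closure contains every attribute of R1, so R1 ∩ R2 → R1. The join is lossless.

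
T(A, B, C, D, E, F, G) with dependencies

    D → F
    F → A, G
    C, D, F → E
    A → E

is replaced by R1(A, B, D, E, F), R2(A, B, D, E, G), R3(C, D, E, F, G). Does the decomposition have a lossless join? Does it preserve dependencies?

lossy but dependency-preserving

Lossless test (chase): Rows 1 and 2 agree on D; apply D→F and equate their F entries. Rows 1 and 2 agree on F; apply F→A, G and equate their A, G entries. Rows 1 and 3 agree on F; apply F→A, G and equate their A, G entries. No row becomes fully distinguished — the join is lossy.
Dependency preservation: F → A, G is not contained in any single fragment, but the restricted closure of its left-hand side across the fragments still reaches the right-hand side; the remaining FDs each lie inside some fragment. All dependencies are preserved.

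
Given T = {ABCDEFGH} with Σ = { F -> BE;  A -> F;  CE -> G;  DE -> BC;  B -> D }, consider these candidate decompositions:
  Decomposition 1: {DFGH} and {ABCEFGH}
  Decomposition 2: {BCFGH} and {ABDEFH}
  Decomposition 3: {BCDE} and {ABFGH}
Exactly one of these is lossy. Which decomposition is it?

Decomposition 3

Decomposition 1: common = {FGH}, closure = {BCDEFGH} → lossless.
Decomposition 2: common = {BFH}, closure = {BCDEFGH} → lossless.
Decomposition 3: common = {B}, closure = {BD} → lossy.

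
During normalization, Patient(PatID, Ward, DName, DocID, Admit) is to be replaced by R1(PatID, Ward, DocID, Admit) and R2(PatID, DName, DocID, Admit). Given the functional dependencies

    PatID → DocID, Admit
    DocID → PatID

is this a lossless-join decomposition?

No

Common attributes: R1 ∩ R2 = {PatID, DocID, Admit}.
No dependency enlarges {PatID, DocID, Admit}, so (PatID, DocID, Admit)⁺ = {PatID, DocID, Admit}.
The closure contains neither all of R1 = {PatID, Ward, DocID, Admit} nor all of R2 = {PatID, DName, DocID, Admit}, so the common attributes are not a superkey of either fragment. The join is lossy.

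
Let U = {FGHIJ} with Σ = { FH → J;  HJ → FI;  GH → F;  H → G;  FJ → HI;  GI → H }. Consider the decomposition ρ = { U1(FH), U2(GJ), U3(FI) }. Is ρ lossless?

No

Chase test. Columns are FGHIJ; row i has aⱼ where attribute j ∈ Ui, else bᵢⱼ.
Initial tableau (one row per fragment):
  row 1: a1 b12 a3 b14 b15
  row 2: b21 a2 b23 b24 a5
  row 3: a1 b32 b33 a4 b35
No row becomes fully distinguished — the join is lossy.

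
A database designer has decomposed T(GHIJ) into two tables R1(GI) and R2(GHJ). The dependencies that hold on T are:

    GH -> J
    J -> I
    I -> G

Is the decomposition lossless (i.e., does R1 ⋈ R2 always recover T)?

No

Common attributes: R1 ∩ R2 = {G}.
No dependency enlarges {G}, so (G)⁺ = {G}.
The closure contains neither all of R1 = {GI} nor all of R2 = {GHJ}, so the common attributes are not a superkey of either fragment. The join is lossy.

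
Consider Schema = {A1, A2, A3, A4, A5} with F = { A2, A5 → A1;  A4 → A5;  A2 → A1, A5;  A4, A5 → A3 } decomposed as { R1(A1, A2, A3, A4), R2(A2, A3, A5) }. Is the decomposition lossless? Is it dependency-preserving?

Lossless test: (A2, A3)⁺ = {A1, A2, A3, A5}, which contains all of one fragment — lossless.
Dependency preservation: the restricted closure of {A4} across the fragments never reaches {A5}, so A4 → A5 cannot be enforced without a join — not preserved.

lossless but not dependency-preserving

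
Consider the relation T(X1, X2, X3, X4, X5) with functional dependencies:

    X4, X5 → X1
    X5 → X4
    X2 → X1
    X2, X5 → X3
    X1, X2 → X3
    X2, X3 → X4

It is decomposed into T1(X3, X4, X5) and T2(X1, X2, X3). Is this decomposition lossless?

Common attributes: T1 ∩ T2 = {X3}.
No dependency enlarges {X3}, so (X3)⁺ = {X3}.
The closure contains neither all of T1 = {X3, X4, X5} nor all of T2 = {X1, X2, X3}, so the common attributes are not a superkey of either fragment. The join is lossy.

No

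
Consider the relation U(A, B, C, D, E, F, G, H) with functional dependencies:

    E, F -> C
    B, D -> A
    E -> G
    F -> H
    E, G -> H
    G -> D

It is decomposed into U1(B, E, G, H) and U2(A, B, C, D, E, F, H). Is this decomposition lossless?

Common attributes: U1 ∩ U2 = {B, E, H}.
Closure of {B, E, H}: E → G applies, adding G; G → D applies, adding D; B, D → A applies, adding A. So (B, E, H)⁺ = {A, B, D, E, G, H}.
This closure contains every attribute of U1, so U1 ∩ U2 → U1. The join is lossless.

Yes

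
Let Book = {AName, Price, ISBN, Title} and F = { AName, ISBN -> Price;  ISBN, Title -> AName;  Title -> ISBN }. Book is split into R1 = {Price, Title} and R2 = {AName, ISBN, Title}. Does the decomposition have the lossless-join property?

Yes

Common attributes: R1 ∩ R2 = {Title}.
Closure of {Title}: Title → ISBN applies, adding ISBN; ISBN, Title → AName applies, adding AName; AName, ISBN → Price applies, adding Price. So (Title)⁺ = {AName, Price, ISBN, Title}.
This closure contains every attribute of R1, so R1 ∩ R2 → R1. The join is lossless.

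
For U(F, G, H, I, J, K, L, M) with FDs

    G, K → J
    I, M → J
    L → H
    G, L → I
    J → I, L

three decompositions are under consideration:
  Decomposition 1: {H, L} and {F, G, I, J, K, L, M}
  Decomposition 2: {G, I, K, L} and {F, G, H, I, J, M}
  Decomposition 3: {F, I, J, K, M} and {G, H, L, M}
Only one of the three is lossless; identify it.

Decomposition 1

Decomposition 1: common = {L}, closure = {H, L} → lossless.
Decomposition 2: common = {G, I}, closure = {G, I} → lossy.
Decomposition 3: common = {M}, closure = {M} → lossy.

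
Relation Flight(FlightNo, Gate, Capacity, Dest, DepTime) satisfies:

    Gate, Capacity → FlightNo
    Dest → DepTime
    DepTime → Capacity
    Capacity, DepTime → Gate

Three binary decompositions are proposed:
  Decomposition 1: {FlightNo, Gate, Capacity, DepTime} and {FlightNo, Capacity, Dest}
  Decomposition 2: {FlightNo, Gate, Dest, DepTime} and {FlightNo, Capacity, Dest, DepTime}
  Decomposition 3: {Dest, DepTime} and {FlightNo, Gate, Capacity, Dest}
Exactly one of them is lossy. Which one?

Decomposition 1

Decomposition 1: common = {FlightNo, Capacity}, closure = {FlightNo, Capacity} → lossy.
Decomposition 2: common = {FlightNo, Dest, DepTime}, closure = {FlightNo, Gate, Capacity, Dest, DepTime} → lossless.
Decomposition 3: common = {Dest}, closure = {FlightNo, Gate, Capacity, Dest, DepTime} → lossless.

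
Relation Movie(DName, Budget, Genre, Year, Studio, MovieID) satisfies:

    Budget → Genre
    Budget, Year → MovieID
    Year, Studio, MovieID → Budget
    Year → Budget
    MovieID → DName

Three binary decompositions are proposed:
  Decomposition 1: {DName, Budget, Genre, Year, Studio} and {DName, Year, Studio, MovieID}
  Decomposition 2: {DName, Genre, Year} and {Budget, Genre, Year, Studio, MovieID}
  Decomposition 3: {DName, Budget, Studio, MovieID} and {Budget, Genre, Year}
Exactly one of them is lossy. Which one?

Decomposition 3

Decomposition 1: common = {DName, Year, Studio}, closure = {DName, Budget, Genre, Year, Studio, MovieID} → lossless.
Decomposition 2: common = {Genre, Year}, closure = {DName, Budget, Genre, Year, MovieID} → lossless.
Decomposition 3: common = {Budget}, closure = {Budget, Genre} → lossy.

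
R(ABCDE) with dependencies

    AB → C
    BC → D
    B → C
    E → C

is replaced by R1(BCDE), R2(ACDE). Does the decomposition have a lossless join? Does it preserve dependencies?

lossy but dependency-preserving

Lossless test: (CDE)⁺ = {CDE}, which is a superkey of neither fragment — lossy.
Dependency preservation: AB → C is not contained in any single fragment, but the restricted closure of its left-hand side across the fragments still reaches the right-hand side; the remaining FDs each lie inside some fragment. All dependencies are preserved.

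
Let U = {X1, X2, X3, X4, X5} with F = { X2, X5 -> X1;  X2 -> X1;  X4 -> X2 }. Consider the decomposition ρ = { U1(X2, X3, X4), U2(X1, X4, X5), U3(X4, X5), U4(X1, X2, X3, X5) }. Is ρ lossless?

No

Chase test. Columns are X1, X2, X3, X4, X5; row i has aⱼ where attribute j ∈ Ui, else bᵢⱼ.
Initial tableau (one row per fragment):
  row 1: b11 a2 a3 a4 b15
  row 2: a1 b22 b23 a4 a5
  row 3: b31 b32 b33 a4 a5
  row 4: a1 a2 a3 b44 a5
Rows 1 and 4 agree on X2; apply X2→X1 and equate their X1 entries.
Rows 1 and 2 agree on X4; apply X4→X2 and equate their X2 entries.
Rows 1 and 3 agree on X4; apply X4→X2 and equate their X2 entries.
Rows 2 and 3 agree on X2, X5; apply X2, X5→X1 and equate their X1 entries.
No row becomes fully distinguished — the join is lossy.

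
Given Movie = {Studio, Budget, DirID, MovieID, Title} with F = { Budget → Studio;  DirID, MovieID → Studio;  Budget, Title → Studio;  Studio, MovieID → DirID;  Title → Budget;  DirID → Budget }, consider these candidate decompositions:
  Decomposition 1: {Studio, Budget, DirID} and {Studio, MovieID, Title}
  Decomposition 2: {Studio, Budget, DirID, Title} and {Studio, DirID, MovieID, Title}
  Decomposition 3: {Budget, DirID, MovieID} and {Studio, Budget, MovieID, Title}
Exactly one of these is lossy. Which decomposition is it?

Decomposition 1: common = {Studio}, closure = {Studio} → lossy.
Decomposition 2: common = {Studio, DirID, Title}, closure = {Studio, Budget, DirID, Title} → lossless.
Decomposition 3: common = {Budget, MovieID}, closure = {Studio, Budget, DirID, MovieID} → lossless.

Decomposition 1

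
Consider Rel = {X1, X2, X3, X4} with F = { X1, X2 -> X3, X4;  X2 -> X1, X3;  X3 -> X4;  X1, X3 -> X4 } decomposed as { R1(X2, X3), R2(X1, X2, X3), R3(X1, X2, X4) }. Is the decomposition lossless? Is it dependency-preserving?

Lossless test (chase): Rows 2 and 3 agree on X1, X2; apply X1, X2→X3, X4 and equate their X3, X4 entries. Rows 1 and 2 agree on X2; apply X2→X1, X3 and equate their X1, X3 entries. Rows 1 and 2 agree on X3; apply X3→X4 and equate their X4 entries. Row 1 is now all distinguished symbols — the join is lossless.
Dependency preservation: the restricted closure of {X3} across the fragments never reaches {X4}, so X3 → X4 cannot be enforced without a join — not preserved.

lossless but not dependency-preserving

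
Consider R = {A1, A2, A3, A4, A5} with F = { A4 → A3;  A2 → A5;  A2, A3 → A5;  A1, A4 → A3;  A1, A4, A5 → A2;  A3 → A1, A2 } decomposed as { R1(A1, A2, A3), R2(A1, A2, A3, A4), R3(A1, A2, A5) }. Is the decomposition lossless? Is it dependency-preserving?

lossless and dependency-preserving

Lossless test (chase): Rows 1 and 2 agree on A2; apply A2→A5 and equate their A5 entries. Rows 1 and 3 agree on A2; apply A2→A5 and equate their A5 entries. Row 2 is now all distinguished symbols — the join is lossless.
Dependency preservation: A2, A3 → A5; A1, A4, A5 → A2 are not contained in any single fragment, but the restricted closure of each left-hand side across the fragments still reaches the right-hand side; the remaining FDs each lie inside some fragment. All dependencies are preserved.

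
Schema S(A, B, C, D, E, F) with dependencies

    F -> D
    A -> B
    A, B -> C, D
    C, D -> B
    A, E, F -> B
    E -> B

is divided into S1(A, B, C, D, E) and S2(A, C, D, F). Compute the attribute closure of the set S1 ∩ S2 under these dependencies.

A, B, C, D

S1 ∩ S2 = {A, C, D}.
A → B applies, adding B
Closure: {A, B, C, D}.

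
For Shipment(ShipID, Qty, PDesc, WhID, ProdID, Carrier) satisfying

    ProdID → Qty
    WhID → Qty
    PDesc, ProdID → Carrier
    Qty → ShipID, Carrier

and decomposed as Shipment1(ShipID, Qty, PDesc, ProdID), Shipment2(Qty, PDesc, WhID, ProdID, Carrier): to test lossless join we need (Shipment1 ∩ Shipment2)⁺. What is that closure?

Shipment1 ∩ Shipment2 = {Qty, PDesc, ProdID}.
PDesc, ProdID → Carrier applies, adding Carrier
Qty → ShipID, Carrier applies, adding ShipID
Closure: {ShipID, Qty, PDesc, ProdID, Carrier}.

ShipID, Qty, PDesc, ProdID, Carrier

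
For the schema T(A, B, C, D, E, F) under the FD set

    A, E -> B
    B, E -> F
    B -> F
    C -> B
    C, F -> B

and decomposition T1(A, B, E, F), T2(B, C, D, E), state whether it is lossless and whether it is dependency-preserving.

Lossless test: (B, E)⁺ = {B, E, F}, which is a superkey of neither fragment — lossy.
Dependency preservation: C, F → B is not contained in any single fragment, but the restricted closure of its left-hand side across the fragments still reaches the right-hand side; the remaining FDs each lie inside some fragment. All dependencies are preserved.

lossy but dependency-preserving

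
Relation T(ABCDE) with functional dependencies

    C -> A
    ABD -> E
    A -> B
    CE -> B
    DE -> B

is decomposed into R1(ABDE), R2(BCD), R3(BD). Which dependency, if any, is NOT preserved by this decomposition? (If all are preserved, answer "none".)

C -> A

Check C → A: no single fragment contains all of {AC}, and the restricted closure of {C} across the fragments never reaches {A}.
ABD → E is preserved.
A → B is preserved.
CE → B is preserved.
DE → B is preserved.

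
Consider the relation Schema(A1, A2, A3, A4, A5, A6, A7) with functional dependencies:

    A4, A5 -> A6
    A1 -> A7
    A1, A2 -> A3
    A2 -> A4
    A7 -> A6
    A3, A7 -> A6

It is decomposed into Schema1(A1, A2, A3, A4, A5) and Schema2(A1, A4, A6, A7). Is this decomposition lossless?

Common attributes: Schema1 ∩ Schema2 = {A1, A4}.
Closure of {A1, A4}: A1 → A7 applies, adding A7; A7 → A6 applies, adding A6. So (A1, A4)⁺ = {A1, A4, A6, A7}.
This closure contains every attribute of Schema2, so Schema1 ∩ Schema2 → Schema2. The join is lossless.

Yes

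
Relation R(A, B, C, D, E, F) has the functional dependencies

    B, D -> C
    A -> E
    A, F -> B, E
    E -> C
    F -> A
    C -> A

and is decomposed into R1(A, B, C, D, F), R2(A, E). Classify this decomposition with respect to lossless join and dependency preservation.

Lossless test: (A)⁺ = {A, C, E}, which contains all of one fragment — lossless.
Dependency preservation: A, F → B, E; E → C are not contained in any single fragment, but the restricted closure of each left-hand side across the fragments still reaches the right-hand side; the remaining FDs each lie inside some fragment. All dependencies are preserved.

lossless and dependency-preserving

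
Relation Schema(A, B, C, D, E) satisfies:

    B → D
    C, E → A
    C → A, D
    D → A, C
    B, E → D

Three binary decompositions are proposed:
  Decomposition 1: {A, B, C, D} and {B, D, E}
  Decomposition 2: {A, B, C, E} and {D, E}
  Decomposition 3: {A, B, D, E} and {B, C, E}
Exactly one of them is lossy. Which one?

Decomposition 1: common = {B, D}, closure = {A, B, C, D} → lossless.
Decomposition 2: common = {E}, closure = {E} → lossy.
Decomposition 3: common = {B, E}, closure = {A, B, C, D, E} → lossless.

Decomposition 2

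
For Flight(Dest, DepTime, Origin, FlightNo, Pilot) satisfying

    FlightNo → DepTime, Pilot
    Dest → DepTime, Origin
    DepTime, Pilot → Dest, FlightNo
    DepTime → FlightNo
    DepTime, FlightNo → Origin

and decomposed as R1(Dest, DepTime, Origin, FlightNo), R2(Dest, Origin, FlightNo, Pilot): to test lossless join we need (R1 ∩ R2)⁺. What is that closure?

Dest, DepTime, Origin, FlightNo, Pilot

R1 ∩ R2 = {Dest, Origin, FlightNo}.
FlightNo → DepTime, Pilot applies, adding DepTime, Pilot
Closure: {Dest, DepTime, Origin, FlightNo, Pilot}.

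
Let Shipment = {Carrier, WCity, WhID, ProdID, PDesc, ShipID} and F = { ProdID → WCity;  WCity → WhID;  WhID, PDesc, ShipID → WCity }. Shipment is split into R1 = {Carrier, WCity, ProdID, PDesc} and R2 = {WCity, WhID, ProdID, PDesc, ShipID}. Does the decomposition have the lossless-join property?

Common attributes: R1 ∩ R2 = {WCity, ProdID, PDesc}.
Closure of {WCity, ProdID, PDesc}: WCity → WhID applies, adding WhID. So (WCity, ProdID, PDesc)⁺ = {WCity, WhID, ProdID, PDesc}.
The closure contains neither all of R1 = {Carrier, WCity, ProdID, PDesc} nor all of R2 = {WCity, WhID, ProdID, PDesc, ShipID}, so the common attributes are not a superkey of either fragment. The join is lossy.

No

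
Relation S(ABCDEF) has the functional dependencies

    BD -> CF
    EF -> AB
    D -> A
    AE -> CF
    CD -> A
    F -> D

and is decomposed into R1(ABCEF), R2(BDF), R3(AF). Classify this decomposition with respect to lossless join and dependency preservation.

lossless but not dependency-preserving

Lossless test (chase): Rows 1 and 2 agree on F; apply F→D and equate their D entries. Rows 1 and 3 agree on F; apply F→D and equate their D entries. Rows 1 and 2 agree on BD; apply BD→CF and equate their CF entries. Rows 1 and 2 agree on D; apply D→A and equate their A entries. Row 1 is now all distinguished symbols — the join is lossless.
Dependency preservation: the restricted closure of {D} across the fragments never reaches {A}, so D → A cannot be enforced without a join — not preserved.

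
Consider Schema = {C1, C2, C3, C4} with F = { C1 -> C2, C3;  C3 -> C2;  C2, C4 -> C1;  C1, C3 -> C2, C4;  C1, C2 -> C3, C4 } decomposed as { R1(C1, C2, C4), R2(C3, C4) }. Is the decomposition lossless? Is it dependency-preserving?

lossy and not dependency-preserving

Lossless test: (C4)⁺ = {C4}, which is a superkey of neither fragment — lossy.
Dependency preservation: the restricted closure of {C1} across the fragments never reaches {C2, C3}, so C1 → C2, C3 cannot be enforced without a join — not preserved.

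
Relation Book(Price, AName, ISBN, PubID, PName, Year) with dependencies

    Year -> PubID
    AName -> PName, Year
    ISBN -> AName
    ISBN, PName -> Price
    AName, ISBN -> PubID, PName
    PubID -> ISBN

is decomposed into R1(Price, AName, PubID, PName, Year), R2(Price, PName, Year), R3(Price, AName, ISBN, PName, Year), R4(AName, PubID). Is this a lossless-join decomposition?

Yes

Chase test. Columns are Price, AName, ISBN, PubID, PName, Year; row i has aⱼ where attribute j ∈ Ri, else bᵢⱼ.
Initial tableau (one row per fragment):
  row 1: a1 a2 b13 a4 a5 a6
  row 2: a1 b22 b23 b24 a5 a6
  row 3: a1 a2 a3 b34 a5 a6
  row 4: b41 a2 b43 a4 b45 b46
Rows 1 and 2 agree on Year; apply Year→PubID and equate their PubID entries.
Rows 1 and 3 agree on Year; apply Year→PubID and equate their PubID entries.
Rows 1 and 4 agree on AName; apply AName→PName, Year and equate their PName, Year entries.
Rows 1 and 2 agree on PubID; apply PubID→ISBN and equate their ISBN entries.
Rows 1 and 3 agree on PubID; apply PubID→ISBN and equate their ISBN entries.
Rows 1 and 4 agree on PubID; apply PubID→ISBN and equate their ISBN entries.
Rows 1 and 2 agree on ISBN; apply ISBN→AName and equate their AName entries.
Rows 1 and 4 agree on ISBN, PName; apply ISBN, PName→Price and equate their Price entries.
Row 1 is now all distinguished symbols — the join is lossless.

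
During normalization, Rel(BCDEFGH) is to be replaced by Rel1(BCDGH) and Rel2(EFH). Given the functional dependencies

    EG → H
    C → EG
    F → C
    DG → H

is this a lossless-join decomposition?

No

Common attributes: Rel1 ∩ Rel2 = {H}.
No dependency enlarges {H}, so (H)⁺ = {H}.
The closure contains neither all of Rel1 = {BCDGH} nor all of Rel2 = {EFH}, so the common attributes are not a superkey of either fragment. The join is lossy.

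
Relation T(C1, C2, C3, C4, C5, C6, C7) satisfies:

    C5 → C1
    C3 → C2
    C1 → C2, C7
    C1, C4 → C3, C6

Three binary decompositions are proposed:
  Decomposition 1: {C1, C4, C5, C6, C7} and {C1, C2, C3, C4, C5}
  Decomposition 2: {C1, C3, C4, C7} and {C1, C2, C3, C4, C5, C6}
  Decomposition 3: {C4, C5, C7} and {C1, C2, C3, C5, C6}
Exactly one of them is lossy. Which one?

Decomposition 1: common = {C1, C4, C5}, closure = {C1, C2, C3, C4, C5, C6, C7} → lossless.
Decomposition 2: common = {C1, C3, C4}, closure = {C1, C2, C3, C4, C6, C7} → lossless.
Decomposition 3: common = {C5}, closure = {C1, C2, C5, C7} → lossy.

Decomposition 3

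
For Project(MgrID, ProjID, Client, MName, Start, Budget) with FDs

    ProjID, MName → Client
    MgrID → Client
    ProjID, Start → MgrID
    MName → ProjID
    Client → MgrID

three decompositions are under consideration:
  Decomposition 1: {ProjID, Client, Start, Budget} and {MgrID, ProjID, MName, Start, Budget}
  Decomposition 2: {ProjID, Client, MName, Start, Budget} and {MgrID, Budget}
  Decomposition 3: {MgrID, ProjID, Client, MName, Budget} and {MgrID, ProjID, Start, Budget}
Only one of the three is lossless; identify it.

Decomposition 1: common = {ProjID, Start, Budget}, closure = {MgrID, ProjID, Client, Start, Budget} → lossless.
Decomposition 2: common = {Budget}, closure = {Budget} → lossy.
Decomposition 3: common = {MgrID, ProjID, Budget}, closure = {MgrID, ProjID, Client, Budget} → lossy.

Decomposition 1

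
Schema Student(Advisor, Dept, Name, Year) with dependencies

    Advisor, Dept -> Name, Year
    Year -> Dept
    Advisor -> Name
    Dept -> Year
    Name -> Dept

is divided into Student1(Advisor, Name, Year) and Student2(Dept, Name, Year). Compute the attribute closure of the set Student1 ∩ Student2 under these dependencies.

Dept, Name, Year

Student1 ∩ Student2 = {Name, Year}.
Year → Dept applies, adding Dept
Closure: {Dept, Name, Year}.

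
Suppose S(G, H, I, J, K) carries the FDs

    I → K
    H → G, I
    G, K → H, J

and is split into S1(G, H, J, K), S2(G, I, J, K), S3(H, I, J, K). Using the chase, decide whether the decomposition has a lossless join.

Yes

Chase test. Columns are G, H, I, J, K; row i has aⱼ where attribute j ∈ Si, else bᵢⱼ.
Initial tableau (one row per fragment):
  row 1: a1 a2 b13 a4 a5
  row 2: a1 b22 a3 a4 a5
  row 3: b31 a2 a3 a4 a5
Rows 1 and 3 agree on H; apply H→G, I and equate their G, I entries.
Rows 1 and 2 agree on G, K; apply G, K→H, J and equate their H, J entries.
Row 1 is now all distinguished symbols — the join is lossless.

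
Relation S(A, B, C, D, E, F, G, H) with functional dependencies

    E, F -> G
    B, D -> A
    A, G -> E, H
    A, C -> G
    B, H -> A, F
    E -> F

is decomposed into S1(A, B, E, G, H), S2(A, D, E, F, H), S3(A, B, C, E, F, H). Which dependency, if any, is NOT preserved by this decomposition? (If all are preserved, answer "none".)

B, D -> A

Check B, D → A: no single fragment contains all of {A, B, D}, and the restricted closure of {B, D} across the fragments never reaches {A}.
E, F → G is preserved.
A, G → E, H is preserved.
A, C → G is preserved.
B, H → A, F is preserved.
E → F is preserved.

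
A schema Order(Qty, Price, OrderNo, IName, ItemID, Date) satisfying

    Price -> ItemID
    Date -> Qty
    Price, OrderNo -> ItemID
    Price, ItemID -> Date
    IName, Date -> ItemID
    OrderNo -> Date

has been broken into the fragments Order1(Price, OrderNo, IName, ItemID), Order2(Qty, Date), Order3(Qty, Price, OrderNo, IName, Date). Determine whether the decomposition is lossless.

Chase test. Columns are Qty, Price, OrderNo, IName, ItemID, Date; row i has aⱼ where attribute j ∈ Orderi, else bᵢⱼ.
Initial tableau (one row per fragment):
  row 1: b11 a2 a3 a4 a5 b16
  row 2: a1 b22 b23 b24 b25 a6
  row 3: a1 a2 a3 a4 b35 a6
Rows 1 and 3 agree on Price; apply Price→ItemID and equate their ItemID entries.
Rows 1 and 3 agree on Price, ItemID; apply Price, ItemID→Date and equate their Date entries.
Rows 1 and 2 agree on Date; apply Date→Qty and equate their Qty entries.
Row 1 is now all distinguished symbols — the join is lossless.

Yes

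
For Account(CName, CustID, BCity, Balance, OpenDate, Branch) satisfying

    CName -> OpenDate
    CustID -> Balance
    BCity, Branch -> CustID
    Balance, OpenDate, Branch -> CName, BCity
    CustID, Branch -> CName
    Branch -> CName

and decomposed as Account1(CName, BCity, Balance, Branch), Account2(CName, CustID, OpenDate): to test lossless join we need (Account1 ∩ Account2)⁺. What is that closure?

CName, OpenDate

Account1 ∩ Account2 = {CName}.
CName → OpenDate applies, adding OpenDate
Closure: {CName, OpenDate}.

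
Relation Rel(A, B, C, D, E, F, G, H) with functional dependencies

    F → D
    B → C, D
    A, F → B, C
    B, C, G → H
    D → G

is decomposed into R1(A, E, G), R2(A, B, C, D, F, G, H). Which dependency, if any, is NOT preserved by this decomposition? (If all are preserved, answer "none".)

none

F → D lies within R2.
B → C, D lies within R2.
A, F → B, C lies within R2.
B, C, G → H lies within R2.
D → G lies within R2.
Every dependency is enforceable on the fragments, so the decomposition is dependency-preserving.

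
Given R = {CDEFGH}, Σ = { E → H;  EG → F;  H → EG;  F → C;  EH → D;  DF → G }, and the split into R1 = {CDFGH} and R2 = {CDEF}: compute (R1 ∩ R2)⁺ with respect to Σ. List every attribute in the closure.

R1 ∩ R2 = {CDF}.
DF → G applies, adding G
Closure: {CDFG}.

CDFG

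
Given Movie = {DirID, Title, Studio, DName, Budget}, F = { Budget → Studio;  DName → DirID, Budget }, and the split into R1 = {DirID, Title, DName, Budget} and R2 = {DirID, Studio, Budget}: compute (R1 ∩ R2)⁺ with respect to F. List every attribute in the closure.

DirID, Studio, Budget

R1 ∩ R2 = {DirID, Budget}.
Budget → Studio applies, adding Studio
Closure: {DirID, Studio, Budget}.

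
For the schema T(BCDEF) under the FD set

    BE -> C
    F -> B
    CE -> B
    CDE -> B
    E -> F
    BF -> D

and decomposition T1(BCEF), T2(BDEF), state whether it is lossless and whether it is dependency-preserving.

lossless and dependency-preserving

Lossless test: (BEF)⁺ = {BCDEF}, which contains all of one fragment — lossless.
Dependency preservation: CDE → B is not contained in any single fragment, but the restricted closure of its left-hand side across the fragments still reaches the right-hand side; the remaining FDs each lie inside some fragment. All dependencies are preserved.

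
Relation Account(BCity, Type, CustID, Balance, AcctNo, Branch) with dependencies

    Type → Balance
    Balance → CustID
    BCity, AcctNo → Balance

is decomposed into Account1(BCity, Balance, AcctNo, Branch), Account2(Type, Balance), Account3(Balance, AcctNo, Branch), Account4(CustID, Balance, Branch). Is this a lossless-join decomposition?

Chase test. Columns are BCity, Type, CustID, Balance, AcctNo, Branch; row i has aⱼ where attribute j ∈ Accounti, else bᵢⱼ.
Initial tableau (one row per fragment):
  row 1: a1 b12 b13 a4 a5 a6
  row 2: b21 a2 b23 a4 b25 b26
  row 3: b31 b32 b33 a4 a5 a6
  row 4: b41 b42 a3 a4 b45 a6
Rows 1 and 2 agree on Balance; apply Balance→CustID and equate their CustID entries.
Rows 1 and 3 agree on Balance; apply Balance→CustID and equate their CustID entries.
Rows 1 and 4 agree on Balance; apply Balance→CustID and equate their CustID entries.
No row becomes fully distinguished — the join is lossy.

No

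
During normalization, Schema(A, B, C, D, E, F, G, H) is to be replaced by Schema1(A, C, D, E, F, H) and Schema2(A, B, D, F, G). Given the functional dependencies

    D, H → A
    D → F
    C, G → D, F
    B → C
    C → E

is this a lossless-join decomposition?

No

Common attributes: Schema1 ∩ Schema2 = {A, D, F}.
No dependency enlarges {A, D, F}, so (A, D, F)⁺ = {A, D, F}.
The closure contains neither all of Schema1 = {A, C, D, E, F, H} nor all of Schema2 = {A, B, D, F, G}, so the common attributes are not a superkey of either fragment. The join is lossy.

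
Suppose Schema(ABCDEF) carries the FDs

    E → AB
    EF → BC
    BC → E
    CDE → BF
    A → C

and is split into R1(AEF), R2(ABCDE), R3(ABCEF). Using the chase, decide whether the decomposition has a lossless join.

Chase test. Columns are ABCDEF; row i has aⱼ where attribute j ∈ Ri, else bᵢⱼ.
Initial tableau (one row per fragment):
  row 1: a1 b12 b13 b14 a5 a6
  row 2: a1 a2 a3 a4 a5 b26
  row 3: a1 a2 a3 b34 a5 a6
Rows 1 and 2 agree on E; apply E→AB and equate their AB entries.
Rows 1 and 3 agree on EF; apply EF→BC and equate their BC entries.
No row becomes fully distinguished — the join is lossy.

No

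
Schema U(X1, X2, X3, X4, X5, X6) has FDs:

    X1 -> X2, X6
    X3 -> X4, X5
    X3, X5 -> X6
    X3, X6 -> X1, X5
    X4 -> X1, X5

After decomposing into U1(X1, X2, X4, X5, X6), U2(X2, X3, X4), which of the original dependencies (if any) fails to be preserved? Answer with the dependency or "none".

none

X1 → X2, X6 lies within U1.
X3 → X4, X5: restricted closure across fragments reaches X4, X5.
X3, X5 → X6: restricted closure across fragments reaches X6.
X3, X6 → X1, X5: restricted closure across fragments reaches X1, X5.
X4 → X1, X5 lies within U1.
Every dependency is enforceable on the fragments, so the decomposition is dependency-preserving.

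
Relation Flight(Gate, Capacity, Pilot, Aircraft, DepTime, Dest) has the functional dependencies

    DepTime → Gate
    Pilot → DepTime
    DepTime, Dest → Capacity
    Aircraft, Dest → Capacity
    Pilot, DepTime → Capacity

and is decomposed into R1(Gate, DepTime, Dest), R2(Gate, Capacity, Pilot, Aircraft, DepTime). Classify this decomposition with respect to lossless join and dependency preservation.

lossy and not dependency-preserving

Lossless test: (Gate, DepTime)⁺ = {Gate, DepTime}, which is a superkey of neither fragment — lossy.
Dependency preservation: the restricted closure of {DepTime, Dest} across the fragments never reaches {Capacity}, so DepTime, Dest → Capacity cannot be enforced without a join — not preserved.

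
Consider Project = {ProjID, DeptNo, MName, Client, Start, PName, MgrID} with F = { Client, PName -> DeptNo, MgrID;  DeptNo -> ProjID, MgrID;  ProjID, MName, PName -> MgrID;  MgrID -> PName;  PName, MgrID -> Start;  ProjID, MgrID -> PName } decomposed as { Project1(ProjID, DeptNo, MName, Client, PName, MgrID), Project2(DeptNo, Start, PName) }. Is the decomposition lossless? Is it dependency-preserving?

lossless but not dependency-preserving

Lossless test: (DeptNo, PName)⁺ = {ProjID, DeptNo, Start, PName, MgrID}, which contains all of one fragment — lossless.
Dependency preservation: the restricted closure of {PName, MgrID} across the fragments never reaches {Start}, so PName, MgrID → Start cannot be enforced without a join — not preserved.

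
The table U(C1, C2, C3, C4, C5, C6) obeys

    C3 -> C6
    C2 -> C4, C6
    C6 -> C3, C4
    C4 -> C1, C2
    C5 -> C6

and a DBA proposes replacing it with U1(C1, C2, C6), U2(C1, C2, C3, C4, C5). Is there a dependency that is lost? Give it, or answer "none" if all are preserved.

none

C3 → C6: restricted closure across fragments reaches C6.
C2 → C4, C6: restricted closure across fragments reaches C4, C6.
C6 → C3, C4: restricted closure across fragments reaches C3, C4.
C4 → C1, C2 lies within U2.
C5 → C6: restricted closure across fragments reaches C6.
Every dependency is enforceable on the fragments, so the decomposition is dependency-preserving.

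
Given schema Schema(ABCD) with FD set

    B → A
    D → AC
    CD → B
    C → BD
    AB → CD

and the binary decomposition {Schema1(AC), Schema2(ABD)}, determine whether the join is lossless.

Common attributes: Schema1 ∩ Schema2 = {A}.
No dependency enlarges {A}, so (A)⁺ = {A}.
The closure contains neither all of Schema1 = {AC} nor all of Schema2 = {ABD}, so the common attributes are not a superkey of either fragment. The join is lossy.

No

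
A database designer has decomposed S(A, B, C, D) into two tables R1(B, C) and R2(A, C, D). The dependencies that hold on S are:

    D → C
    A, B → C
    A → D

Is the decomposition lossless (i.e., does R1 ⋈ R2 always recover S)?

No

Common attributes: R1 ∩ R2 = {C}.
No dependency enlarges {C}, so (C)⁺ = {C}.
The closure contains neither all of R1 = {B, C} nor all of R2 = {A, C, D}, so the common attributes are not a superkey of either fragment. The join is lossy.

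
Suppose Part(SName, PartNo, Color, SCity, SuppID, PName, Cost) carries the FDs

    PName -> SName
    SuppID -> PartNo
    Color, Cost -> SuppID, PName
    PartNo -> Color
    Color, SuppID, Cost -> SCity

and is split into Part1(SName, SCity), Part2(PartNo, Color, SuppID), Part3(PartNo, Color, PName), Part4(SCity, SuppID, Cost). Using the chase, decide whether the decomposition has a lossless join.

Chase test. Columns are SName, PartNo, Color, SCity, SuppID, PName, Cost; row i has aⱼ where attribute j ∈ Parti, else bᵢⱼ.
Initial tableau (one row per fragment):
  row 1: a1 b12 b13 a4 b15 b16 b17
  row 2: b21 a2 a3 b24 a5 b26 b27
  row 3: b31 a2 a3 b34 b35 a6 b37
  row 4: b41 b42 b43 a4 a5 b46 a7
Rows 2 and 4 agree on SuppID; apply SuppID→PartNo and equate their PartNo entries.
Rows 2 and 4 agree on PartNo; apply PartNo→Color and equate their Color entries.
No row becomes fully distinguished — the join is lossy.

No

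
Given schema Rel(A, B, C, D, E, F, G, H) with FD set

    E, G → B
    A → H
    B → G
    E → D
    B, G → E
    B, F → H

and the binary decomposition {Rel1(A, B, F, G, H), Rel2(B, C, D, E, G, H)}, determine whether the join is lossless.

No

Common attributes: Rel1 ∩ Rel2 = {B, G, H}.
Closure of {B, G, H}: B, G → E applies, adding E; E → D applies, adding D. So (B, G, H)⁺ = {B, D, E, G, H}.
The closure contains neither all of Rel1 = {A, B, F, G, H} nor all of Rel2 = {B, C, D, E, G, H}, so the common attributes are not a superkey of either fragment. The join is lossy.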